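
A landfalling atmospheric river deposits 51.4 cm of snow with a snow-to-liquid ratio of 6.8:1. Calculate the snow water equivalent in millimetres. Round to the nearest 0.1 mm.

SWE = snow depth / ratio = 51.4 cm / 6.8 = 7.559 cm = 75.6 mm.

SWE ≈ 75.6 mm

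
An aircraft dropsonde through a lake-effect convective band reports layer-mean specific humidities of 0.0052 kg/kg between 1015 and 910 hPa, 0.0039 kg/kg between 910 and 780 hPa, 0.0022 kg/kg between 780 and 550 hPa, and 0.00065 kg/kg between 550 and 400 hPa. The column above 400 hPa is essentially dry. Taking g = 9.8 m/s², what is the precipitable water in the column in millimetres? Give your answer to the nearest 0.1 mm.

Precipitable water is the column-integrated vapour mass per unit area: PW = (1/g) Σ q̄ Δp, with q in kg/kg and Δp in Pa (1 kg/m² of water = 1 mm).
Layer 1015–910 hPa: Δp = 105 hPa = 10500 Pa, q̄ = 0.0052 kg/kg → 0.0052 × 10500 / 9.8 = 5.57 mm
Layer 910–780 hPa: Δp = 130 hPa = 13000 Pa, q̄ = 0.0039 kg/kg → 0.0039 × 13000 / 9.8 = 5.17 mm
Layer 780–550 hPa: Δp = 230 hPa = 23000 Pa, q̄ = 0.0022 kg/kg → 0.0022 × 23000 / 9.8 = 5.16 mm
Layer 550–400 hPa: Δp = 150 hPa = 15000 Pa, q̄ = 0.00065 kg/kg → 0.00065 × 15000 / 9.8 = 0.99 mm
PW = 5.57 + 5.17 + 5.16 + 0.99 = 16.89 ≈ 16.9 mm.

PW ≈ 16.9 mm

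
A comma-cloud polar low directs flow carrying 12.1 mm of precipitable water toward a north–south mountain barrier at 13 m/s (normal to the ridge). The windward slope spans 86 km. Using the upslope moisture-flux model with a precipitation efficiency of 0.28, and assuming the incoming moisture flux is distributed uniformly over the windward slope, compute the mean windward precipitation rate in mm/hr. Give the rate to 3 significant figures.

R ≈ 1.84 mm/hr

Incoming column moisture flux per unit ridge length: F = V × PW = 13 × 12.1 = 157.3 mm·m/s.
Spread over the 86 km slope with efficiency ε = 0.28: R = ε·F/W = 0.28 × 157.3 / 86000 m = 5.121e-04 mm/s.
R = 5.121e-04 × 3600 = 1.84 mm/hr.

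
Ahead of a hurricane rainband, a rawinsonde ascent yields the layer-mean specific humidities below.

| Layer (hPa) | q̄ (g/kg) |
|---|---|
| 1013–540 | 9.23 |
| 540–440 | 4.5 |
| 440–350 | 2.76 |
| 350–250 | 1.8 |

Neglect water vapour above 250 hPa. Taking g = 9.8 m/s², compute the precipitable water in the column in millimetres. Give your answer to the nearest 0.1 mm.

PW ≈ 53.5 mm

Precipitable water is the column-integrated vapour mass per unit area: PW = (1/g) Σ q̄ Δp, with q in kg/kg and Δp in Pa (1 kg/m² of water = 1 mm).
Layer 1013–540 hPa: Δp = 473 hPa = 47300 Pa, q̄ = 0.00923 kg/kg → 0.00923 × 47300 / 9.8 = 44.55 mm
Layer 540–440 hPa: Δp = 100 hPa = 10000 Pa, q̄ = 0.0045 kg/kg → 0.0045 × 10000 / 9.8 = 4.59 mm
Layer 440–350 hPa: Δp = 90 hPa = 9000 Pa, q̄ = 0.00276 kg/kg → 0.00276 × 9000 / 9.8 = 2.53 mm
Layer 350–250 hPa: Δp = 100 hPa = 10000 Pa, q̄ = 0.0018 kg/kg → 0.0018 × 10000 / 9.8 = 1.84 mm
PW = 44.55 + 4.59 + 2.53 + 1.84 = 53.51 ≈ 53.5 mm.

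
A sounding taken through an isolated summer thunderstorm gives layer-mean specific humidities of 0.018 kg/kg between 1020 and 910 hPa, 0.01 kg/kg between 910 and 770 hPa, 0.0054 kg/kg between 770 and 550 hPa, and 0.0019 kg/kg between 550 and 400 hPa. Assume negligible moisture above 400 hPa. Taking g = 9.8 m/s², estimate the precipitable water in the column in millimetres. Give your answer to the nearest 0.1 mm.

PW ≈ 49.5 mm

Precipitable water is the column-integrated vapour mass per unit area: PW = (1/g) Σ q̄ Δp, with q in kg/kg and Δp in Pa (1 kg/m² of water = 1 mm).
Layer 1020–910 hPa: Δp = 110 hPa = 11000 Pa, q̄ = 0.018 kg/kg → 0.018 × 11000 / 9.8 = 20.20 mm
Layer 910–770 hPa: Δp = 140 hPa = 14000 Pa, q̄ = 0.01 kg/kg → 0.01 × 14000 / 9.8 = 14.29 mm
Layer 770–550 hPa: Δp = 220 hPa = 22000 Pa, q̄ = 0.0054 kg/kg → 0.0054 × 22000 / 9.8 = 12.12 mm
Layer 550–400 hPa: Δp = 150 hPa = 15000 Pa, q̄ = 0.0019 kg/kg → 0.0019 × 15000 / 9.8 = 2.91 mm
PW = 20.20 + 14.29 + 12.12 + 2.91 = 49.52 ≈ 49.5 mm.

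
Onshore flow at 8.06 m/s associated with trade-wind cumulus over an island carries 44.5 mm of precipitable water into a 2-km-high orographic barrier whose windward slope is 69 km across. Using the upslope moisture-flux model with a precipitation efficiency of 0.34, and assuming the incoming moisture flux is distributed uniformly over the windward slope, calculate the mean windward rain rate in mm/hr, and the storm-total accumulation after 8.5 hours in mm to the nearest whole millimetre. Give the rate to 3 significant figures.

Incoming column moisture flux per unit ridge length: F = V × PW = 8.06 × 44.5 = 358.67 mm·m/s.
Spread over the 69 km slope with efficiency ε = 0.34: R = ε·F/W = 0.34 × 358.67 / 69000 m = 1.767e-03 mm/s.
R = 1.767e-03 × 3600 = 6.36 mm/hr.
Over 8.5 h: total = 6.36 × 8.5 = 54.06 ≈ 54 mm.

R ≈ 6.36 mm/hr; total ≈ 54 mm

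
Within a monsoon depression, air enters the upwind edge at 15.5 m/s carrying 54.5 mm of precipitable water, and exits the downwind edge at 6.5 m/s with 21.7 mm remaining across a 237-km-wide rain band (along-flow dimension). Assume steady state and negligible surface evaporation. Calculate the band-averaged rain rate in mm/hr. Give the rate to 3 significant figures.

Column moisture flux per unit crosswind length is F = V × PW.
Inflow: F_in = 15.5 × 54.5 = 844.75 mm·m/s
Outflow: F_out = 6.5 × 21.7 = 141.05 mm·m/s
Steady-state rate R = (F_in − F_out)/L = (844.75 − 141.05) / 237000 m = 2.969e-03 mm/s.
R = 2.969e-03 × 3600 = 10.7 mm/hr.

R ≈ 10.7 mm/hr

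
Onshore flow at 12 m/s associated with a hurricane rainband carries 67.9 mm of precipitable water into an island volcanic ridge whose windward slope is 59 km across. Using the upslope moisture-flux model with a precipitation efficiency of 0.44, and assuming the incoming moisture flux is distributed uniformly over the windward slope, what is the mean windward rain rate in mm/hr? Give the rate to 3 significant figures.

R ≈ 21.9 mm/hr

Incoming column moisture flux per unit ridge length: F = V × PW = 12 × 67.9 = 814.8 mm·m/s.
Spread over the 59 km slope with efficiency ε = 0.44: R = ε·F/W = 0.44 × 814.8 / 59000 m = 6.076e-03 mm/s.
R = 6.076e-03 × 3600 = 21.9 mm/hr.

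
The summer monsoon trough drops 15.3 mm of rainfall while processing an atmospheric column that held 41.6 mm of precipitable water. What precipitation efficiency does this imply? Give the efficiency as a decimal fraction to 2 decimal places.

ε = rainfall / PW = 15.3 / 41.6 = 0.37.

ε ≈ 0.37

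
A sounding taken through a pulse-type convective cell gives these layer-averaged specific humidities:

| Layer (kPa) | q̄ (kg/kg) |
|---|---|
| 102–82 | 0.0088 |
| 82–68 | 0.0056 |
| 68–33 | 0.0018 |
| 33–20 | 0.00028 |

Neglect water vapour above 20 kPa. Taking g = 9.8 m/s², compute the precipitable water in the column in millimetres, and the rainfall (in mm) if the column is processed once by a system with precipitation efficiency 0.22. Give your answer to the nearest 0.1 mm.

Precipitable water is the column-integrated vapour mass per unit area: PW = (1/g) Σ q̄ Δp, with q in kg/kg and Δp in Pa (1 kg/m² of water = 1 mm).
Layer 102–82 kPa: Δp = 200 hPa = 20000 Pa, q̄ = 0.0088 kg/kg → 0.0088 × 20000 / 9.8 = 17.96 mm
Layer 82–68 kPa: Δp = 140 hPa = 14000 Pa, q̄ = 0.0056 kg/kg → 0.0056 × 14000 / 9.8 = 8.00 mm
Layer 68–33 kPa: Δp = 350 hPa = 35000 Pa, q̄ = 0.0018 kg/kg → 0.0018 × 35000 / 9.8 = 6.43 mm
Layer 33–20 kPa: Δp = 130 hPa = 13000 Pa, q̄ = 0.00028 kg/kg → 0.00028 × 13000 / 9.8 = 0.37 mm
PW = 17.96 + 8.00 + 6.43 + 0.37 = 32.76 ≈ 32.8 mm.
Rainfall = ε × PW = 0.22 × 32.8 = 7.2 mm.

PW ≈ 32.8 mm; rainfall ≈ 7.2 mm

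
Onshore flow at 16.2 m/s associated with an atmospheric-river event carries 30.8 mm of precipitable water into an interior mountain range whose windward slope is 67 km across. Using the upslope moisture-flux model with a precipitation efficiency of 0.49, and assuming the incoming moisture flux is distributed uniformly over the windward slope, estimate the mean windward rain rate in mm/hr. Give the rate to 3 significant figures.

Incoming column moisture flux per unit ridge length: F = V × PW = 16.2 × 30.8 = 498.96 mm·m/s.
Spread over the 67 km slope with efficiency ε = 0.49: R = ε·F/W = 0.49 × 498.96 / 67000 m = 3.649e-03 mm/s.
R = 3.649e-03 × 3600 = 13.1 mm/hr.

R ≈ 13.1 mm/hr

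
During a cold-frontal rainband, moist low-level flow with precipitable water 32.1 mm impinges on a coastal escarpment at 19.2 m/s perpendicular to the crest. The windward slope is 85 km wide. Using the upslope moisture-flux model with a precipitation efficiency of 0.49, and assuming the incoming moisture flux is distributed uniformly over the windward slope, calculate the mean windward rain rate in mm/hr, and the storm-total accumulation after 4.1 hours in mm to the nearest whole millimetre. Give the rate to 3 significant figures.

R ≈ 12.8 mm/hr; total ≈ 52 mm

Incoming column moisture flux per unit ridge length: F = V × PW = 19.2 × 32.1 = 616.32 mm·m/s.
Spread over the 85 km slope with efficiency ε = 0.49: R = ε·F/W = 0.49 × 616.32 / 85000 m = 3.553e-03 mm/s.
R = 3.553e-03 × 3600 = 12.8 mm/hr.
Over 4.1 h: total = 12.8 × 4.1 = 52.48 ≈ 52 mm.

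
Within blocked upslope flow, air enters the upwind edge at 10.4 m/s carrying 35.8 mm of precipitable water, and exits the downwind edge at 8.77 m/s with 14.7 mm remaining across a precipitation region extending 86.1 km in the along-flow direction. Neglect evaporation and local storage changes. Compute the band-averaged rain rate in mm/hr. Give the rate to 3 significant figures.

Column moisture flux per unit crosswind length is F = V × PW.
Inflow: F_in = 10.4 × 35.8 = 372.32 mm·m/s
Outflow: F_out = 8.77 × 14.7 = 128.919 mm·m/s
Steady-state rate R = (F_in − F_out)/L = (372.32 − 128.919) / 86100 m = 2.827e-03 mm/s.
R = 2.827e-03 × 3600 = 10.2 mm/hr.

R ≈ 10.2 mm/hr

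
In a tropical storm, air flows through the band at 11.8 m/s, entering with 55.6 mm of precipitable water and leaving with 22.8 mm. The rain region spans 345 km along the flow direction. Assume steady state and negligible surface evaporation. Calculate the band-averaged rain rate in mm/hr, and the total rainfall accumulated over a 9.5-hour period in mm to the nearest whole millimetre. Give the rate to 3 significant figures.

Column moisture flux per unit crosswind length is F = V × PW.
Inflow: F_in = 11.8 × 55.6 = 656.08 mm·m/s
Outflow: F_out = 11.8 × 22.8 = 269.04 mm·m/s
Steady-state rate R = (F_in − F_out)/L = (656.08 − 269.04) / 345000 m = 1.122e-03 mm/s.
R = 1.122e-03 × 3600 = 4.04 mm/hr.
Over 9.5 h: total = 4.04 × 9.5 = 38.38 ≈ 38 mm.

R ≈ 4.04 mm/hr; total ≈ 38 mm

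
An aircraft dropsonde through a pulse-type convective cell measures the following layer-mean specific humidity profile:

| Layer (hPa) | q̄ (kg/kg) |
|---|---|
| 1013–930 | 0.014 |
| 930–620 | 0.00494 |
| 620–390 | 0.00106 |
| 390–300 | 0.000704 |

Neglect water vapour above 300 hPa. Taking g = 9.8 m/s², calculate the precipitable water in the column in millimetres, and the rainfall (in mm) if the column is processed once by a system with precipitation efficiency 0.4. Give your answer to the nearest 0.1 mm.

PW ≈ 30.6 mm; rainfall ≈ 12.2 mm

Precipitable water is the column-integrated vapour mass per unit area: PW = (1/g) Σ q̄ Δp, with q in kg/kg and Δp in Pa (1 kg/m² of water = 1 mm).
Layer 1013–930 hPa: Δp = 83 hPa = 8300 Pa, q̄ = 0.014 kg/kg → 0.014 × 8300 / 9.8 = 11.86 mm
Layer 930–620 hPa: Δp = 310 hPa = 31000 Pa, q̄ = 0.00494 kg/kg → 0.00494 × 31000 / 9.8 = 15.63 mm
Layer 620–390 hPa: Δp = 230 hPa = 23000 Pa, q̄ = 0.00106 kg/kg → 0.00106 × 23000 / 9.8 = 2.49 mm
Layer 390–300 hPa: Δp = 90 hPa = 9000 Pa, q̄ = 0.000704 kg/kg → 0.000704 × 9000 / 9.8 = 0.65 mm
PW = 11.86 + 15.63 + 2.49 + 0.65 = 30.63 ≈ 30.6 mm.
Rainfall = ε × PW = 0.4 × 30.6 = 12.2 mm.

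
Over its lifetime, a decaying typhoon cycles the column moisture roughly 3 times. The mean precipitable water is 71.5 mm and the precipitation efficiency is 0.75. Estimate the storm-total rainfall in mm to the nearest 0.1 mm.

Each cycle deposits ε × PW = 0.75 × 71.5 = 53.625 mm.
Over 3 cycles: 3 × 53.625 = 160.9 mm.

rainfall ≈ 160.9 mm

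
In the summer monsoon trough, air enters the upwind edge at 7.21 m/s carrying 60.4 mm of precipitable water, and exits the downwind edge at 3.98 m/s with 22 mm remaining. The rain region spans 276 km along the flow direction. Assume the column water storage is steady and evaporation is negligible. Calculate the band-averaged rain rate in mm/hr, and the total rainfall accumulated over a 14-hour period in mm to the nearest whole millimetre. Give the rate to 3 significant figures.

R ≈ 4.54 mm/hr; total ≈ 64 mm

Column moisture flux per unit crosswind length is F = V × PW.
Inflow: F_in = 7.21 × 60.4 = 435.484 mm·m/s
Outflow: F_out = 3.98 × 22 = 87.56 mm·m/s
Steady-state rate R = (F_in − F_out)/L = (435.484 − 87.56) / 276000 m = 1.261e-03 mm/s.
R = 1.261e-03 × 3600 = 4.54 mm/hr.
Over 14 h: total = 4.54 × 14 = 63.56 ≈ 64 mm.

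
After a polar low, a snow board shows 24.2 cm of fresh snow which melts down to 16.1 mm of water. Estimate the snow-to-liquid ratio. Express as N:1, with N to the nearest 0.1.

Ratio = snow depth / SWE = 242 mm / 16.1 mm = 15.0, i.e. 15.0:1.

ratio ≈ 15.0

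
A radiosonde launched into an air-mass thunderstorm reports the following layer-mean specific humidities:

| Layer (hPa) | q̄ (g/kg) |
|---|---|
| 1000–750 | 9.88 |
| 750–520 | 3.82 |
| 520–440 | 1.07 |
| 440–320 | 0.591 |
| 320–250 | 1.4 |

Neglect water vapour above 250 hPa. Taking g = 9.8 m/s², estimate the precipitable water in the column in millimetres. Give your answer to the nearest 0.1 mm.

PW ≈ 36.8 mm

Precipitable water is the column-integrated vapour mass per unit area: PW = (1/g) Σ q̄ Δp, with q in kg/kg and Δp in Pa (1 kg/m² of water = 1 mm).
Layer 1000–750 hPa: Δp = 250 hPa = 25000 Pa, q̄ = 0.00988 kg/kg → 0.00988 × 25000 / 9.8 = 25.20 mm
Layer 750–520 hPa: Δp = 230 hPa = 23000 Pa, q̄ = 0.00382 kg/kg → 0.00382 × 23000 / 9.8 = 8.97 mm
Layer 520–440 hPa: Δp = 80 hPa = 8000 Pa, q̄ = 0.00107 kg/kg → 0.00107 × 8000 / 9.8 = 0.87 mm
Layer 440–320 hPa: Δp = 120 hPa = 12000 Pa, q̄ = 0.000591 kg/kg → 0.000591 × 12000 / 9.8 = 0.72 mm
Layer 320–250 hPa: Δp = 70 hPa = 7000 Pa, q̄ = 0.0014 kg/kg → 0.0014 × 7000 / 9.8 = 1.00 mm
PW = 25.20 + 8.97 + 0.87 + 0.72 + 1.00 = 36.76 ≈ 36.8 mm.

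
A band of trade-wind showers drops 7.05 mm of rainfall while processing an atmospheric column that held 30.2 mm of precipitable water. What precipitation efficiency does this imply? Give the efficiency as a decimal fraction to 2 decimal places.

ε = rainfall / PW = 7.05 / 30.2 = 0.23.

ε ≈ 0.23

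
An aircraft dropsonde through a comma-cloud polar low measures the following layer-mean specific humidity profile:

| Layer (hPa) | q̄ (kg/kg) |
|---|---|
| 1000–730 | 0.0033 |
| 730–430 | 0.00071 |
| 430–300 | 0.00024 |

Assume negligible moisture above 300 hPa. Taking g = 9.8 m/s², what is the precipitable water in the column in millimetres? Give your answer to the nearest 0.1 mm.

Precipitable water is the column-integrated vapour mass per unit area: PW = (1/g) Σ q̄ Δp, with q in kg/kg and Δp in Pa (1 kg/m² of water = 1 mm).
Layer 1000–730 hPa: Δp = 270 hPa = 27000 Pa, q̄ = 0.0033 kg/kg → 0.0033 × 27000 / 9.8 = 9.09 mm
Layer 730–430 hPa: Δp = 300 hPa = 30000 Pa, q̄ = 0.00071 kg/kg → 0.00071 × 30000 / 9.8 = 2.17 mm
Layer 430–300 hPa: Δp = 130 hPa = 13000 Pa, q̄ = 0.00024 kg/kg → 0.00024 × 13000 / 9.8 = 0.32 mm
PW = 9.09 + 2.17 + 0.32 = 11.58 ≈ 11.6 mm.

PW ≈ 11.6 mm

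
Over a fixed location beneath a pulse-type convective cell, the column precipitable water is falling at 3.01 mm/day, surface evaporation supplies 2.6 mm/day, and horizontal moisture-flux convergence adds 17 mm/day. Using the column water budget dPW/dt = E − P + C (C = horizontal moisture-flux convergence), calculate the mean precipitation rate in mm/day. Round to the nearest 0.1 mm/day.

P ≈ 22.6 mm/day

dPW/dt = -3.01 mm/day.
P = E + C − dPW/dt = 2.6 + (17) − (-3.01) = 22.6 mm/day.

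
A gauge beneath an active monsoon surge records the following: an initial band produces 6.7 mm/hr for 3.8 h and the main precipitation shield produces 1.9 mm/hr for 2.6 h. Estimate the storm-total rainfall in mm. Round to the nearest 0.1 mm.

total ≈ 30.4 mm

Total = Σ Rᵢ Δtᵢ = 6.7 × 3.8 + 1.9 × 2.6
      = 25.46 + 4.94 = 30.4 mm.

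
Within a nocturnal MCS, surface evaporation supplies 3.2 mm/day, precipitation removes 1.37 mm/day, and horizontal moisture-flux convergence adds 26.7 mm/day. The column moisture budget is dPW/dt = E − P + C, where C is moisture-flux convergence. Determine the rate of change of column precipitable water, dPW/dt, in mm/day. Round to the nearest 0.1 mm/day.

dPW/dt = E − P + C = 3.2 − 1.37 + (26.7) = 28.5 mm/day.

dPW/dt ≈ 28.5 mm/day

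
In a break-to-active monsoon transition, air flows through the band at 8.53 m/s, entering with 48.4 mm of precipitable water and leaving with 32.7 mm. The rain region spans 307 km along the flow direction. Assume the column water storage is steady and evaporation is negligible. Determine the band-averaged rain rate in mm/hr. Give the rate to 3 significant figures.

R ≈ 1.57 mm/hr

Column moisture flux per unit crosswind length is F = V × PW.
Inflow: F_in = 8.53 × 48.4 = 412.852 mm·m/s
Outflow: F_out = 8.53 × 32.7 = 278.931 mm·m/s
Steady-state rate R = (F_in − F_out)/L = (412.852 − 278.931) / 307000 m = 4.362e-04 mm/s.
R = 4.362e-04 × 3600 = 1.57 mm/hr.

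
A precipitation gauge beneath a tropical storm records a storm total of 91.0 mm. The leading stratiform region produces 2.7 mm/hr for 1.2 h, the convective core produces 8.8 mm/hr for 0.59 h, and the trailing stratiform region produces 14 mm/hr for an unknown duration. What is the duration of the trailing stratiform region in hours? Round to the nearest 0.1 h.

Known phases: 2.7 × 1.2 + 8.8 × 0.59 = 3.24 + 5.192 = 8.432 mm.
Remaining depth = 91.0 − 8.432 = 82.568 mm.
Duration = 82.568 / 14 = 5.9 h.

duration ≈ 5.9 h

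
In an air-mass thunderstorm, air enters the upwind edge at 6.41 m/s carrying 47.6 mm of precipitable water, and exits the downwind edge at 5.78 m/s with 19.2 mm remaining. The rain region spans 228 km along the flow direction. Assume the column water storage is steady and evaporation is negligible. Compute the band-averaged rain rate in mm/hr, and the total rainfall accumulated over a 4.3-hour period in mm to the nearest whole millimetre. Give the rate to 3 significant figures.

Column moisture flux per unit crosswind length is F = V × PW.
Inflow: F_in = 6.41 × 47.6 = 305.116 mm·m/s
Outflow: F_out = 5.78 × 19.2 = 110.976 mm·m/s
Steady-state rate R = (F_in − F_out)/L = (305.116 − 110.976) / 228000 m = 8.515e-04 mm/s.
R = 8.515e-04 × 3600 = 3.07 mm/hr.
Over 4.3 h: total = 3.07 × 4.3 = 13.201 ≈ 13 mm.

R ≈ 3.07 mm/hr; total ≈ 13 mm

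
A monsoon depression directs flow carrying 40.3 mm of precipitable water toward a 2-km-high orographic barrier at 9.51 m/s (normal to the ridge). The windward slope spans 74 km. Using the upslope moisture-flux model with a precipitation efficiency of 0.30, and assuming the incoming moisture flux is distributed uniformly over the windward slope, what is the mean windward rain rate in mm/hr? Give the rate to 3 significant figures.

R ≈ 5.59 mm/hr

Incoming column moisture flux per unit ridge length: F = V × PW = 9.51 × 40.3 = 383.253 mm·m/s.
Spread over the 74 km slope with efficiency ε = 0.30: R = ε·F/W = 0.30 × 383.253 / 74000 m = 1.554e-03 mm/s.
R = 1.554e-03 × 3600 = 5.59 mm/hr.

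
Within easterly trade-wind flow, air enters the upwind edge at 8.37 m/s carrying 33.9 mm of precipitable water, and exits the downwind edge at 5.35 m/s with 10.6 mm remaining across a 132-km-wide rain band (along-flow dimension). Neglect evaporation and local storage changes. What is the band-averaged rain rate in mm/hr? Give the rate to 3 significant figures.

Column moisture flux per unit crosswind length is F = V × PW.
Inflow: F_in = 8.37 × 33.9 = 283.743 mm·m/s
Outflow: F_out = 5.35 × 10.6 = 56.71 mm·m/s
Steady-state rate R = (F_in − F_out)/L = (283.743 − 56.71) / 132000 m = 1.720e-03 mm/s.
R = 1.720e-03 × 3600 = 6.19 mm/hr.

R ≈ 6.19 mm/hr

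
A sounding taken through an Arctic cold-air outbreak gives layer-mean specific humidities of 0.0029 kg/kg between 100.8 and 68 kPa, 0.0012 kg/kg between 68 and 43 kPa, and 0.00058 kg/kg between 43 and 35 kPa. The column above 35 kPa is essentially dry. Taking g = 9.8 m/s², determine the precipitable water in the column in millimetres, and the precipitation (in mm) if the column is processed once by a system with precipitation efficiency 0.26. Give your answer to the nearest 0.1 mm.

Precipitable water is the column-integrated vapour mass per unit area: PW = (1/g) Σ q̄ Δp, with q in kg/kg and Δp in Pa (1 kg/m² of water = 1 mm).
Layer 100.8–68 kPa: Δp = 328 hPa = 32800 Pa, q̄ = 0.0029 kg/kg → 0.0029 × 32800 / 9.8 = 9.71 mm
Layer 68–43 kPa: Δp = 250 hPa = 25000 Pa, q̄ = 0.0012 kg/kg → 0.0012 × 25000 / 9.8 = 3.06 mm
Layer 43–35 kPa: Δp = 80 hPa = 8000 Pa, q̄ = 0.00058 kg/kg → 0.00058 × 8000 / 9.8 = 0.47 mm
PW = 9.71 + 3.06 + 0.47 = 13.24 ≈ 13.2 mm.
Precipitation = ε × PW = 0.26 × 13.2 = 3.4 mm.

PW ≈ 13.2 mm; precipitation ≈ 3.4 mm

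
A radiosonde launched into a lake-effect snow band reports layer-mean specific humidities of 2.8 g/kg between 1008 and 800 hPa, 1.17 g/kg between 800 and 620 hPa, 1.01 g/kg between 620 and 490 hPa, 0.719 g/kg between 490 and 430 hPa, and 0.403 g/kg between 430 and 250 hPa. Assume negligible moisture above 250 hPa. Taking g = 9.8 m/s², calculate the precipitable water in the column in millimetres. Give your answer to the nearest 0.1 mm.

Precipitable water is the column-integrated vapour mass per unit area: PW = (1/g) Σ q̄ Δp, with q in kg/kg and Δp in Pa (1 kg/m² of water = 1 mm).
Layer 1008–800 hPa: Δp = 208 hPa = 20800 Pa, q̄ = 0.0028 kg/kg → 0.0028 × 20800 / 9.8 = 5.94 mm
Layer 800–620 hPa: Δp = 180 hPa = 18000 Pa, q̄ = 0.00117 kg/kg → 0.00117 × 18000 / 9.8 = 2.15 mm
Layer 620–490 hPa: Δp = 130 hPa = 13000 Pa, q̄ = 0.00101 kg/kg → 0.00101 × 13000 / 9.8 = 1.34 mm
Layer 490–430 hPa: Δp = 60 hPa = 6000 Pa, q̄ = 0.000719 kg/kg → 0.000719 × 6000 / 9.8 = 0.44 mm
Layer 430–250 hPa: Δp = 180 hPa = 18000 Pa, q̄ = 0.000403 kg/kg → 0.000403 × 18000 / 9.8 = 0.74 mm
PW = 5.94 + 2.15 + 1.34 + 0.44 + 0.74 = 10.61 ≈ 10.6 mm.

PW ≈ 10.6 mm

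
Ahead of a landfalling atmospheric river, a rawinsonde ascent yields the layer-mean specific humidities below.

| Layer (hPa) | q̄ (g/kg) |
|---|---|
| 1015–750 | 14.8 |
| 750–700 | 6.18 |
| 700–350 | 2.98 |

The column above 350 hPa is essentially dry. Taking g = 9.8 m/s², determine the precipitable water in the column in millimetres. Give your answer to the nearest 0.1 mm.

Precipitable water is the column-integrated vapour mass per unit area: PW = (1/g) Σ q̄ Δp, with q in kg/kg and Δp in Pa (1 kg/m² of water = 1 mm).
Layer 1015–750 hPa: Δp = 265 hPa = 26500 Pa, q̄ = 0.0148 kg/kg → 0.0148 × 26500 / 9.8 = 40.02 mm
Layer 750–700 hPa: Δp = 50 hPa = 5000 Pa, q̄ = 0.00618 kg/kg → 0.00618 × 5000 / 9.8 = 3.15 mm
Layer 700–350 hPa: Δp = 350 hPa = 35000 Pa, q̄ = 0.00298 kg/kg → 0.00298 × 35000 / 9.8 = 10.64 mm
PW = 40.02 + 3.15 + 10.64 = 53.81 ≈ 53.8 mm.

PW ≈ 53.8 mm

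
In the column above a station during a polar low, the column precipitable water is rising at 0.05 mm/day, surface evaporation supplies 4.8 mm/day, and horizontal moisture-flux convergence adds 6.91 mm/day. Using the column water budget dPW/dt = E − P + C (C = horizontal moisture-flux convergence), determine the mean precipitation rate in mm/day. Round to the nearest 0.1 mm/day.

P ≈ 11.7 mm/day

dPW/dt = +0.05 mm/day.
P = E + C − dPW/dt = 4.8 + (6.91) − (+0.05) = 11.7 mm/day.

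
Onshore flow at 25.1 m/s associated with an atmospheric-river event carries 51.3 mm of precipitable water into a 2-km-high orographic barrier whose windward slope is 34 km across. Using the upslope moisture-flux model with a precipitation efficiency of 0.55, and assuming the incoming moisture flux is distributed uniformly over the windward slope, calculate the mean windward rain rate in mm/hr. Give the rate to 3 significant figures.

R ≈ 75.0 mm/hr

Incoming column moisture flux per unit ridge length: F = V × PW = 25.1 × 51.3 = 1287.63 mm·m/s.
Spread over the 34 km slope with efficiency ε = 0.55: R = ε·F/W = 0.55 × 1287.63 / 34000 m = 2.083e-02 mm/s.
R = 2.083e-02 × 3600 = 75.0 mm/hr.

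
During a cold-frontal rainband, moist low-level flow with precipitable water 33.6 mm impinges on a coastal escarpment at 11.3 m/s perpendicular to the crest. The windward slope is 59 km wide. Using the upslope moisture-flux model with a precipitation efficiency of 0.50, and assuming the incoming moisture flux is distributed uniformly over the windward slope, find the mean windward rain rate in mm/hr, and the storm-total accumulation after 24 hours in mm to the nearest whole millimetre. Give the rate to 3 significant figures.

Incoming column moisture flux per unit ridge length: F = V × PW = 11.3 × 33.6 = 379.68 mm·m/s.
Spread over the 59 km slope with efficiency ε = 0.50: R = ε·F/W = 0.50 × 379.68 / 59000 m = 3.218e-03 mm/s.
R = 3.218e-03 × 3600 = 11.6 mm/hr.
Over 24 h: total = 11.6 × 24 = 278.4 ≈ 278 mm.

R ≈ 11.6 mm/hr; total ≈ 278 mm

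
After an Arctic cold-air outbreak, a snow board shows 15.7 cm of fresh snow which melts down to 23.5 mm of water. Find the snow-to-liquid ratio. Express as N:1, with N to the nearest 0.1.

ratio ≈ 6.7

Ratio = snow depth / SWE = 157 mm / 23.5 mm = 6.7, i.e. 6.7:1.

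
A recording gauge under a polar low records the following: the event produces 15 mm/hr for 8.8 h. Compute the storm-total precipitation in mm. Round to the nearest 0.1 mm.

total ≈ 132.0 mm

Total = Σ Rᵢ Δtᵢ = 15 × 8.8
      = 132 = 132.0 mm.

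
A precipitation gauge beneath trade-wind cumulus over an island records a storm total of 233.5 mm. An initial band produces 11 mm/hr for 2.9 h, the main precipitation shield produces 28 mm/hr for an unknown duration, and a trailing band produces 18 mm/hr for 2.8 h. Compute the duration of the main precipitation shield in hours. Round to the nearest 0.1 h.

duration ≈ 5.4 h

Known phases: 11 × 2.9 + 18 × 2.8 = 31.9 + 50.4 = 82.3 mm.
Remaining depth = 233.5 − 82.3 = 151.2 mm.
Duration = 151.2 / 28 = 5.4 h.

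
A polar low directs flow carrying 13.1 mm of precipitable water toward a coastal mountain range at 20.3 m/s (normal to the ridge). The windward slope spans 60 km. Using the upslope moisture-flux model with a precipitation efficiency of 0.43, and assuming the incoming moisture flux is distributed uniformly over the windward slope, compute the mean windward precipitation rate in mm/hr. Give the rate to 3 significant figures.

Incoming column moisture flux per unit ridge length: F = V × PW = 20.3 × 13.1 = 265.93 mm·m/s.
Spread over the 60 km slope with efficiency ε = 0.43: R = ε·F/W = 0.43 × 265.93 / 60000 m = 1.906e-03 mm/s.
R = 1.906e-03 × 3600 = 6.86 mm/hr.

R ≈ 6.86 mm/hr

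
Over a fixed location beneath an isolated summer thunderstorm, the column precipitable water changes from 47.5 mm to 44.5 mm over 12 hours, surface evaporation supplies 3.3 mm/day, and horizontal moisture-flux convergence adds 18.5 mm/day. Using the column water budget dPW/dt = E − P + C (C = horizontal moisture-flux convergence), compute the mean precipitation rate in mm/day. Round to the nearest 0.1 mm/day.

dPW/dt = (44.5 − 47.5) mm / (12/24 day) = -6.000 mm/day.
P = E + C − dPW/dt = 3.3 + (18.5) − (-6.000) = 27.8 mm/day.

P ≈ 27.8 mm/day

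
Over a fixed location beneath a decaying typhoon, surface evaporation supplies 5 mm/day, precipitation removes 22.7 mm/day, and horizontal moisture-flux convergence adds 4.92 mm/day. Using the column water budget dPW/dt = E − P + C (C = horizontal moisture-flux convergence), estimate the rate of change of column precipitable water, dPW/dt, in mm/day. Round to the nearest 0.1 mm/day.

dPW/dt ≈ -12.8 mm/day

dPW/dt = E − P + C = 5 − 22.7 + (4.92) = -12.8 mm/day.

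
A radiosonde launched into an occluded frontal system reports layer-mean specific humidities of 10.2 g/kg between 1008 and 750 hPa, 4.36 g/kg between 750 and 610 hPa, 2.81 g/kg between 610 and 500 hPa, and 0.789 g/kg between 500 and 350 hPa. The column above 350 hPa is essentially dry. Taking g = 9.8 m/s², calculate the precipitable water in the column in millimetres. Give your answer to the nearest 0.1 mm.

Precipitable water is the column-integrated vapour mass per unit area: PW = (1/g) Σ q̄ Δp, with q in kg/kg and Δp in Pa (1 kg/m² of water = 1 mm).
Layer 1008–750 hPa: Δp = 258 hPa = 25800 Pa, q̄ = 0.0102 kg/kg → 0.0102 × 25800 / 9.8 = 26.85 mm
Layer 750–610 hPa: Δp = 140 hPa = 14000 Pa, q̄ = 0.00436 kg/kg → 0.00436 × 14000 / 9.8 = 6.23 mm
Layer 610–500 hPa: Δp = 110 hPa = 11000 Pa, q̄ = 0.00281 kg/kg → 0.00281 × 11000 / 9.8 = 3.15 mm
Layer 500–350 hPa: Δp = 150 hPa = 15000 Pa, q̄ = 0.000789 kg/kg → 0.000789 × 15000 / 9.8 = 1.21 mm
PW = 26.85 + 6.23 + 3.15 + 1.21 = 37.44 ≈ 37.4 mm.

PW ≈ 37.4 mm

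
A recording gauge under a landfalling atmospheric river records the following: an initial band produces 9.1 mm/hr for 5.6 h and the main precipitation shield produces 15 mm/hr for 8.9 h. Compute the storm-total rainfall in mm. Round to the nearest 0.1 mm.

total ≈ 184.5 mm

Total = Σ Rᵢ Δtᵢ = 9.1 × 5.6 + 15 × 8.9
      = 50.96 + 133.5 = 184.5 mm.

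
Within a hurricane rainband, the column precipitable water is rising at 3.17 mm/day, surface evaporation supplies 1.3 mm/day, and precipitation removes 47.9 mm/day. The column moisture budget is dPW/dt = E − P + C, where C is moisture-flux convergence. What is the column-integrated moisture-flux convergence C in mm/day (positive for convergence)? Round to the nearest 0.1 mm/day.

dPW/dt = +3.17 mm/day.
C = dPW/dt − E + P = (+3.17) − 1.3 + 47.9 = 49.8 mm/day.

C ≈ 49.8 mm/day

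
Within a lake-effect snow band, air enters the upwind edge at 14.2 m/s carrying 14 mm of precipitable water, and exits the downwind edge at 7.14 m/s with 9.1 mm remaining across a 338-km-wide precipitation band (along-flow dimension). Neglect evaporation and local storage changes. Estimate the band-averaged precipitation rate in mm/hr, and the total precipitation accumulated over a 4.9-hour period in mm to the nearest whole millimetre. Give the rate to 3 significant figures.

R ≈ 1.43 mm/hr; total ≈ 7 mm

Column moisture flux per unit crosswind length is F = V × PW.
Inflow: F_in = 14.2 × 14 = 198.8 mm·m/s
Outflow: F_out = 7.14 × 9.1 = 64.974 mm·m/s
Steady-state rate R = (F_in − F_out)/L = (198.8 − 64.974) / 338000 m = 3.959e-04 mm/s.
R = 3.959e-04 × 3600 = 1.43 mm/hr.
Over 4.9 h: total = 1.43 × 4.9 = 7.007 ≈ 7 mm.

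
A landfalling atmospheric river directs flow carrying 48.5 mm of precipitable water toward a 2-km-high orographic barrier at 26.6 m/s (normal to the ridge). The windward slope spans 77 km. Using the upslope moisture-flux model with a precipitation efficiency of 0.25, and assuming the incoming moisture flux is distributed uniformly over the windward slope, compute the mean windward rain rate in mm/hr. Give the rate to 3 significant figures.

Incoming column moisture flux per unit ridge length: F = V × PW = 26.6 × 48.5 = 1290.1 mm·m/s.
Spread over the 77 km slope with efficiency ε = 0.25: R = ε·F/W = 0.25 × 1290.1 / 77000 m = 4.189e-03 mm/s.
R = 4.189e-03 × 3600 = 15.1 mm/hr.

R ≈ 15.1 mm/hr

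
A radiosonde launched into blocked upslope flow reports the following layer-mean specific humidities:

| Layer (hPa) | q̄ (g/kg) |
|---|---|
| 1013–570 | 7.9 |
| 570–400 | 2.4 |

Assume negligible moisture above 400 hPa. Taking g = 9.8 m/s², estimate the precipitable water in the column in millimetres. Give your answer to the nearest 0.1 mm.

Precipitable water is the column-integrated vapour mass per unit area: PW = (1/g) Σ q̄ Δp, with q in kg/kg and Δp in Pa (1 kg/m² of water = 1 mm).
Layer 1013–570 hPa: Δp = 443 hPa = 44300 Pa, q̄ = 0.0079 kg/kg → 0.0079 × 44300 / 9.8 = 35.71 mm
Layer 570–400 hPa: Δp = 170 hPa = 17000 Pa, q̄ = 0.0024 kg/kg → 0.0024 × 17000 / 9.8 = 4.16 mm
PW = 35.71 + 4.16 = 39.87 ≈ 39.9 mm.

PW ≈ 39.9 mm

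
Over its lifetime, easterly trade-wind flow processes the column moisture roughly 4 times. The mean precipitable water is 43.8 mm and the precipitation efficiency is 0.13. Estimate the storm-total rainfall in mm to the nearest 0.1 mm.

Each cycle deposits ε × PW = 0.13 × 43.8 = 5.694 mm.
Over 4 cycles: 4 × 5.694 = 22.8 mm.

rainfall ≈ 22.8 mm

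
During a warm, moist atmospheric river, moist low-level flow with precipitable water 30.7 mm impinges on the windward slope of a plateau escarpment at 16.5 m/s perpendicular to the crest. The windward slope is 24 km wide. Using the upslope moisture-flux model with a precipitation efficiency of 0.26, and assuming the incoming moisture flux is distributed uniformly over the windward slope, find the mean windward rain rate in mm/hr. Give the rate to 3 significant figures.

R ≈ 19.8 mm/hr

Incoming column moisture flux per unit ridge length: F = V × PW = 16.5 × 30.7 = 506.55 mm·m/s.
Spread over the 24 km slope with efficiency ε = 0.26: R = ε·F/W = 0.26 × 506.55 / 24000 m = 5.488e-03 mm/s.
R = 5.488e-03 × 3600 = 19.8 mm/hr.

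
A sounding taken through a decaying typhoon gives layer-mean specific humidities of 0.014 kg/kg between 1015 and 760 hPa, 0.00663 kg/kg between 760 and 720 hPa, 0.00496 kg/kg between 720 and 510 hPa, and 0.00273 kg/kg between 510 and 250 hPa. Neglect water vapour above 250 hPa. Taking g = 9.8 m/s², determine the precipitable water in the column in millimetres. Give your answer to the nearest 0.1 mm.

PW ≈ 57.0 mm

Precipitable water is the column-integrated vapour mass per unit area: PW = (1/g) Σ q̄ Δp, with q in kg/kg and Δp in Pa (1 kg/m² of water = 1 mm).
Layer 1015–760 hPa: Δp = 255 hPa = 25500 Pa, q̄ = 0.014 kg/kg → 0.014 × 25500 / 9.8 = 36.43 mm
Layer 760–720 hPa: Δp = 40 hPa = 4000 Pa, q̄ = 0.00663 kg/kg → 0.00663 × 4000 / 9.8 = 2.71 mm
Layer 720–510 hPa: Δp = 210 hPa = 21000 Pa, q̄ = 0.00496 kg/kg → 0.00496 × 21000 / 9.8 = 10.63 mm
Layer 510–250 hPa: Δp = 260 hPa = 26000 Pa, q̄ = 0.00273 kg/kg → 0.00273 × 26000 / 9.8 = 7.24 mm
PW = 36.43 + 2.71 + 10.63 + 7.24 = 57.01 ≈ 57.0 mm.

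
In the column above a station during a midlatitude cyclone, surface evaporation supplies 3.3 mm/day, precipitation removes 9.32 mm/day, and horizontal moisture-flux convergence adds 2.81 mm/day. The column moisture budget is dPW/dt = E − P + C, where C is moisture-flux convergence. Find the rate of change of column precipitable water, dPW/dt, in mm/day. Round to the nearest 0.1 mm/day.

dPW/dt ≈ -3.2 mm/day

dPW/dt = E − P + C = 3.3 − 9.32 + (2.81) = -3.2 mm/day.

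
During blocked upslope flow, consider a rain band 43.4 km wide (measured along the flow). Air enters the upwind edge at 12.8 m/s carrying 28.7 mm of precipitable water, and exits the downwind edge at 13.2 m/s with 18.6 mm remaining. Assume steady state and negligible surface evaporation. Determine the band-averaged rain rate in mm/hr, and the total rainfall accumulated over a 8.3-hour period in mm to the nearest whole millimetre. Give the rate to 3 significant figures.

R ≈ 10.1 mm/hr; total ≈ 84 mm

Column moisture flux per unit crosswind length is F = V × PW.
Inflow: F_in = 12.8 × 28.7 = 367.36 mm·m/s
Outflow: F_out = 13.2 × 18.6 = 245.52 mm·m/s
Steady-state rate R = (F_in − F_out)/L = (367.36 − 245.52) / 43400 m = 2.807e-03 mm/s.
R = 2.807e-03 × 3600 = 10.1 mm/hr.
Over 8.3 h: total = 10.1 × 8.3 = 83.83 ≈ 84 mm.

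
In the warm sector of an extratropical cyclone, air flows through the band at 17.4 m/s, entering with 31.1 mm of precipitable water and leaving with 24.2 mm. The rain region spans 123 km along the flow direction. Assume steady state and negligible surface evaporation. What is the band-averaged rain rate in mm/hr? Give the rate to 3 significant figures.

R ≈ 3.51 mm/hr

Column moisture flux per unit crosswind length is F = V × PW.
Inflow: F_in = 17.4 × 31.1 = 541.14 mm·m/s
Outflow: F_out = 17.4 × 24.2 = 421.08 mm·m/s
Steady-state rate R = (F_in − F_out)/L = (541.14 − 421.08) / 123000 m = 9.761e-04 mm/s.
R = 9.761e-04 × 3600 = 3.51 mm/hr.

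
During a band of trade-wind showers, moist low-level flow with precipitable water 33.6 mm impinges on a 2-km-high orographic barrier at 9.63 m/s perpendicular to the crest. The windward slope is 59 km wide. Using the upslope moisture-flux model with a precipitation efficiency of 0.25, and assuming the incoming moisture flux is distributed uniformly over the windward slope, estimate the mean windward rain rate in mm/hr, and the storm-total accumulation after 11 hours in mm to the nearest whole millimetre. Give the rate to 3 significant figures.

R ≈ 4.94 mm/hr; total ≈ 54 mm

Incoming column moisture flux per unit ridge length: F = V × PW = 9.63 × 33.6 = 323.568 mm·m/s.
Spread over the 59 km slope with efficiency ε = 0.25: R = ε·F/W = 0.25 × 323.568 / 59000 m = 1.371e-03 mm/s.
R = 1.371e-03 × 3600 = 4.94 mm/hr.
Over 11 h: total = 4.94 × 11 = 54.34 ≈ 54 mm.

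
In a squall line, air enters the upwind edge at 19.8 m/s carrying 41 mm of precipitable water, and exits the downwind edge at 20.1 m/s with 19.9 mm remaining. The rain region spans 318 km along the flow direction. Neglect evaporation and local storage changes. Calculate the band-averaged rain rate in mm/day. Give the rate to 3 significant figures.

Column moisture flux per unit crosswind length is F = V × PW.
Inflow: F_in = 19.8 × 41 = 811.8 mm·m/s
Outflow: F_out = 20.1 × 19.9 = 399.99 mm·m/s
Steady-state rate R = (F_in − F_out)/L = (811.8 − 399.99) / 318000 m = 1.295e-03 mm/s.
R = 1.295e-03 × 3600 × 24 = 112 mm/day.

R ≈ 112 mm/day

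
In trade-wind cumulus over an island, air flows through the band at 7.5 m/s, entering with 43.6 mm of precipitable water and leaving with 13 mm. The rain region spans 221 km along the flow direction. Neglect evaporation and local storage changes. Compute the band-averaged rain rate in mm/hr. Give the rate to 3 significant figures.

Column moisture flux per unit crosswind length is F = V × PW.
Inflow: F_in = 7.5 × 43.6 = 327 mm·m/s
Outflow: F_out = 7.5 × 13 = 97.5 mm·m/s
Steady-state rate R = (F_in − F_out)/L = (327 − 97.5) / 221000 m = 1.038e-03 mm/s.
R = 1.038e-03 × 3600 = 3.74 mm/hr.

R ≈ 3.74 mm/hr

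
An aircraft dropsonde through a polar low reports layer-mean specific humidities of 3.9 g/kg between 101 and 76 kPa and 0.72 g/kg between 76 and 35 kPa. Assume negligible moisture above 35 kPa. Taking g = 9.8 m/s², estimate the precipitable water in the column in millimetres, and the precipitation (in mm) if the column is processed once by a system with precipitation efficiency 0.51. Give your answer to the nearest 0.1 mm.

Precipitable water is the column-integrated vapour mass per unit area: PW = (1/g) Σ q̄ Δp, with q in kg/kg and Δp in Pa (1 kg/m² of water = 1 mm).
Layer 101–76 kPa: Δp = 250 hPa = 25000 Pa, q̄ = 0.0039 kg/kg → 0.0039 × 25000 / 9.8 = 9.95 mm
Layer 76–35 kPa: Δp = 410 hPa = 41000 Pa, q̄ = 0.00072 kg/kg → 0.00072 × 41000 / 9.8 = 3.01 mm
PW = 9.95 + 3.01 = 12.96 ≈ 13.0 mm.
Precipitation = ε × PW = 0.51 × 13.0 = 6.6 mm.

PW ≈ 13.0 mm; precipitation ≈ 6.6 mm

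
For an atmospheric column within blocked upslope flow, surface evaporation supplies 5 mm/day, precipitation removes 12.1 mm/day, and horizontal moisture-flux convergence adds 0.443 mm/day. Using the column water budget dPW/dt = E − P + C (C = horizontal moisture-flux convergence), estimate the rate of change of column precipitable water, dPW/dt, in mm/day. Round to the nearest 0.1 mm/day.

dPW/dt = E − P + C = 5 − 12.1 + (0.443) = -6.7 mm/day.

dPW/dt ≈ -6.7 mm/day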